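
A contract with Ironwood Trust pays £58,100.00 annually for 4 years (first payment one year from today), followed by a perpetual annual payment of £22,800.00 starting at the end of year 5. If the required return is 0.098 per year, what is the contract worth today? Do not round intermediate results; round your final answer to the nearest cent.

PV of 4-year annuity: £58,100.00 × [1 − (1+0.098)^−4] / 0.098 = 184969.36112
Perpetuity value at year 4: £22,800.00 / 0.098 = 232653.06122
PV of perpetuity: 232653.06122 / (1+0.098)^4 = 160066.11745
Total PV = 184969.36112 + 160066.11745 = 345035.47856

£345035.48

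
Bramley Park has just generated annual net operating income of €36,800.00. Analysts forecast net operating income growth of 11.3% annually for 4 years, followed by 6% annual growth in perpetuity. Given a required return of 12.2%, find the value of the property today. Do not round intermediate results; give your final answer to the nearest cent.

€753487.60

D_1 = 40958.40000
D_2 = 45586.69920
D_3 = 50737.99621
D_4 = 56471.38978
Terminal value at year 4: TV = D_4×(1+g_2)/(r−g_2) = 59859.67317/0.062 = 965478.59949
P_0 = D_1/(1+r)^1 + D_2/(1+r)^2 + D_3/(1+r)^3 + D_4/(1+r)^4 + TV/(1+r)^4
    = 36504.81283 + 36211.99348 + 35921.52294 + 35633.38239 + 609215.89240 = 753487.60404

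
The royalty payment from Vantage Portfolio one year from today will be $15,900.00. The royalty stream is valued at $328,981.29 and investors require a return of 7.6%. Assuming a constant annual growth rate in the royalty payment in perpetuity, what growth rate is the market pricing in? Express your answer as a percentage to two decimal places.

2.77%

P = D₁/(r−g) ⇒ g = r − D₁/P = 0.076 − $15,900.00/$328,981.29 = 0.027669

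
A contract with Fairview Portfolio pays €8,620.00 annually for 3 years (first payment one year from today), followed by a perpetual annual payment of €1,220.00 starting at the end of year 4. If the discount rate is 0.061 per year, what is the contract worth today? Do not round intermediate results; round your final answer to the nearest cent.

PV of 3-year annuity: €8,620.00 × [1 − (1+0.061)^−3] / 0.061 = 22998.79893
Perpetuity value at year 3: €1,220.00 / 0.061 = 20000.00000
PV of perpetuity: 20000.00000 / (1+0.061)^3 = 16744.94957
Total PV = 22998.79893 + 16744.94957 = 39743.74850

€39743.75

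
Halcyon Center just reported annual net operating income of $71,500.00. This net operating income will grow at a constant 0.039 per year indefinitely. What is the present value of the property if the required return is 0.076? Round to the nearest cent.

D₁ = D₀ × (1 + g) = $71,500.00 × 1.039 = $74,288.5000
Growing perpetuity: P = D₁ / (r − g) = $74,288.5000 / (0.076 − 0.039) = $2,007,797.30

$2007797.30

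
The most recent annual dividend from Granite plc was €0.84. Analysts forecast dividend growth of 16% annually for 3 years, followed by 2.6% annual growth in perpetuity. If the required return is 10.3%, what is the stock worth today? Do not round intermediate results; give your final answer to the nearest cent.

€15.81

D_1 = 0.97440
D_2 = 1.13030
D_3 = 1.31115
Terminal value at year 3: TV = D_3×(1+g_2)/(r−g_2) = 1.34524/0.077 = 17.47068
P_0 = D_1/(1+r)^1 + D_2/(1+r)^2 + D_3/(1+r)^3 + TV/(1+r)^3
    = 0.88341 + 0.92906 + 0.97707 + 13.01917 = 15.80871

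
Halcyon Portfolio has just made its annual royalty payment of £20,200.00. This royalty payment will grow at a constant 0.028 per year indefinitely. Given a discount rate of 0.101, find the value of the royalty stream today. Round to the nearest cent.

D₁ = D₀ × (1 + g) = £20,200.00 × 1.028 = £20,765.6000
Growing perpetuity: P = D₁ / (r − g) = £20,765.6000 / (0.101 − 0.028) = £284,460.27

£284460.27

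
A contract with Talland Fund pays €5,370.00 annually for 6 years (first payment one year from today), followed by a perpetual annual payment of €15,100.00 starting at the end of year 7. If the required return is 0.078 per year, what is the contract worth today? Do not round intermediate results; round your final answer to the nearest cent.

PV of 6-year annuity: €5,370.00 × [1 − (1+0.078)^−6] / 0.078 = 24976.20602
Perpetuity value at year 6: €15,100.00 / 0.078 = 193589.74359
PV of perpetuity: 193589.74359 / (1+0.078)^6 = 123358.69873
Total PV = 24976.20602 + 123358.69873 = 148334.90475

€148334.90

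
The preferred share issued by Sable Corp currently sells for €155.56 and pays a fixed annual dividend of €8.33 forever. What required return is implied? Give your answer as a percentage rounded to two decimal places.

P = C/r ⇒ r = C/P = €8.33/€155.56 = 0.053548

5.35%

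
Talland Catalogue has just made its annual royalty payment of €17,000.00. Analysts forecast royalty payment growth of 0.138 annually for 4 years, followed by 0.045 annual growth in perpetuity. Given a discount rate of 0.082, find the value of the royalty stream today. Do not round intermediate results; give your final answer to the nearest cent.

€664786.94

D_1 = 19346.00000
D_2 = 22015.74800
D_3 = 25053.92122
D_4 = 28511.36235
Terminal value at year 4: TV = D_4×(1+g_2)/(r−g_2) = 29794.37366/0.037 = 805253.34213
P_0 = D_1/(1+r)^1 + D_2/(1+r)^2 + D_3/(1+r)^3 + D_4/(1+r)^4 + TV/(1+r)^4
    = 17879.85213 + 18805.24188 + 19778.52612 + 20802.18367 + 587521.13329 = 664786.93709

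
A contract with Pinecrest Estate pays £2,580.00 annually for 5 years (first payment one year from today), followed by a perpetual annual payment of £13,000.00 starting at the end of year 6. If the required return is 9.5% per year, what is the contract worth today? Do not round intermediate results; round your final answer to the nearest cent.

£96832.34

PV of 5-year annuity: £2,580.00 × [1 − (1+0.095)^−5] / 0.095 = 9906.44867
Perpetuity value at year 5: £13,000.00 / 0.095 = 136842.10526
PV of perpetuity: 136842.10526 / (1+0.095)^5 = 86925.89104
Total PV = 9906.44867 + 86925.89104 = 96832.33971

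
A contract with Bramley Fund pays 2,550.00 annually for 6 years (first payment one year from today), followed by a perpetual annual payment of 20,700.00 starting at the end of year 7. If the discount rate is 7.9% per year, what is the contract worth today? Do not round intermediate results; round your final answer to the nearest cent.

PV of 6-year annuity: 2,550.00 × [1 − (1+0.079)^−6] / 0.079 = 11824.19045
Perpetuity value at year 6: 20,700.00 / 0.079 = 262025.31646
PV of perpetuity: 262025.31646 / (1+0.079)^6 = 166040.71164
Total PV = 11824.19045 + 166040.71164 = 177864.90209

177864.90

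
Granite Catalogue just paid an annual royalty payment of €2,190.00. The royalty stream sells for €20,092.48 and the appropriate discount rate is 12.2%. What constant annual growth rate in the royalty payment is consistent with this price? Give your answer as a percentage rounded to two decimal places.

1.17%

P = D₀(1+g)/(r−g) ⇒ P(r−g) = D₀(1+g) ⇒ g(P+D₀) = P·r − D₀
g = (P·r − D₀)/(P + D₀) = (€20,092.48×0.122 − €2,190.00) / (€20,092.48 + €2,190.00) = 0.011726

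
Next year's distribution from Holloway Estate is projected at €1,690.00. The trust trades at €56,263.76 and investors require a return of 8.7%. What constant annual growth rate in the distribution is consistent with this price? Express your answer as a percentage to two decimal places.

5.70%

P = D₁/(r−g) ⇒ g = r − D₁/P = 0.087 − €1,690.00/€56,263.76 = 0.056963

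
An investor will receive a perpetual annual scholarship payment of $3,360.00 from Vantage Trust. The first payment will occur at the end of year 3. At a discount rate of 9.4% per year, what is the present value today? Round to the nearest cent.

$29865.98

Value at end of year 2: C / r = $3,360.00 / 0.094 = $35,744.6809
Discount to today: PV = $35,744.6809 / (1 + 0.094)^2 = $35,744.6809 / 1.196836 = $29,865.98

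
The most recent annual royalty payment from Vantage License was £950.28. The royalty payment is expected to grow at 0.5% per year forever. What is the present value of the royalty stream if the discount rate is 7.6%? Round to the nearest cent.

£13451.15

D₁ = D₀ × (1 + g) = £950.28 × 1.005 = £955.0314
Growing perpetuity: P = D₁ / (r − g) = £955.0314 / (0.076 − 0.005) = £13,451.15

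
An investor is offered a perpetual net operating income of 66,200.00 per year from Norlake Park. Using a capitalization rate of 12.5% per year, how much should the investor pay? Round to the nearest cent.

Level perpetuity: PV = C / r = 66,200.00 / 0.125 = 529,600.00

529600.00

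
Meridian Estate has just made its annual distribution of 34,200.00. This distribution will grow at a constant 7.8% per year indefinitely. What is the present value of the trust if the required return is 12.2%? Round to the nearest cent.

D₁ = D₀ × (1 + g) = 34,200.00 × 1.078 = 36,867.6000
Growing perpetuity: P = D₁ / (r − g) = 36,867.6000 / (0.122 − 0.078) = 837,900.00

837900.00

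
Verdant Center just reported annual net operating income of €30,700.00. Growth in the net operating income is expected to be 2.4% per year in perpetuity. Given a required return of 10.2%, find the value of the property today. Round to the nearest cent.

€403035.90

D₁ = D₀ × (1 + g) = €30,700.00 × 1.024 = €31,436.8000
Growing perpetuity: P = D₁ / (r − g) = €31,436.8000 / (0.102 − 0.024) = €403,035.90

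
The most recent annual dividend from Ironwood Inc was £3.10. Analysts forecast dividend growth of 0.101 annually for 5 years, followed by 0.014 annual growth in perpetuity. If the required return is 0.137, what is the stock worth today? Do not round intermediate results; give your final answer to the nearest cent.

D_1 = 3.41310
D_2 = 3.75782
D_3 = 4.13736
D_4 = 4.55524
D_5 = 5.01532
Terminal value at year 5: TV = D_5×(1+g_2)/(r−g_2) = 5.08553/0.123 = 41.34577
P_0 = D_1/(1+r)^1 + D_2/(1+r)^2 + D_3/(1+r)^3 + D_4/(1+r)^4 + D_5/(1+r)^5 + TV/(1+r)^5
    = 3.00185 + 2.90680 + 2.81477 + 2.72564 + 2.63934 + 21.75849 = 35.84689

£35.85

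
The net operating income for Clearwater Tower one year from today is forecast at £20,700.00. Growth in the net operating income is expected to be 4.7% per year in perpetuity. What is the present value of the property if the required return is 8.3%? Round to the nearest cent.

£575000.00

Growing perpetuity: P = D₁ / (r − g) = £20,700.0000 / (0.083 − 0.047) = £575,000.00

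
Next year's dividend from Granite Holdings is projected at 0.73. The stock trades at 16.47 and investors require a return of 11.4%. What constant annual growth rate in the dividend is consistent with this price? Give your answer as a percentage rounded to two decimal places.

P = D₁/(r−g) ⇒ g = r − D₁/P = 0.114 − 0.73/16.47 = 0.069677

6.97%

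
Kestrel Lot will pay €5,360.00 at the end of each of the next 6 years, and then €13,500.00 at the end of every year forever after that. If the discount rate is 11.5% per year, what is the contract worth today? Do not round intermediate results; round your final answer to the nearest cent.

PV of 6-year annuity: €5,360.00 × [1 − (1+0.115)^−6] / 0.115 = 22352.77602
Perpetuity value at year 6: €13,500.00 / 0.115 = 117391.30435
PV of perpetuity: 117391.30435 / (1+0.115)^6 = 61092.33490
Total PV = 22352.77602 + 61092.33490 = 83445.11092

€83445.11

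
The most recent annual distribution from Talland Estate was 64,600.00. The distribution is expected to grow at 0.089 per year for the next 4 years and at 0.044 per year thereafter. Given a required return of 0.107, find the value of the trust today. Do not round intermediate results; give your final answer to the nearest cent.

1250632.57

D_1 = 70349.40000
D_2 = 76610.49660
D_3 = 83428.83080
D_4 = 90853.99674
Terminal value at year 4: TV = D_4×(1+g_2)/(r−g_2) = 94851.57259/0.063 = 1505580.51738
P_0 = D_1/(1+r)^1 + D_2/(1+r)^2 + D_3/(1+r)^3 + D_4/(1+r)^4 + TV/(1+r)^4
    = 63549.59350 + 62516.26677 + 61499.74211 + 60499.74630 + 1002567.22445 = 1250632.57313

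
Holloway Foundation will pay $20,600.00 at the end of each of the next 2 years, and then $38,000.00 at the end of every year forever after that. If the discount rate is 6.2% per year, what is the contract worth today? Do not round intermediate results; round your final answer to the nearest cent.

$581091.38

PV of 2-year annuity: $20,600.00 × [1 − (1+0.062)^−2] / 0.062 = 37662.30081
Perpetuity value at year 2: $38,000.00 / 0.062 = 612903.22581
PV of perpetuity: 612903.22581 / (1+0.062)^2 = 543429.07867
Total PV = 37662.30081 + 543429.07867 = 581091.37949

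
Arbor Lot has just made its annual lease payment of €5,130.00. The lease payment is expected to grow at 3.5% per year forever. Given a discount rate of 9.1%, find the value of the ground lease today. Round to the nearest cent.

€94813.39

D₁ = D₀ × (1 + g) = €5,130.00 × 1.035 = €5,309.5500
Growing perpetuity: P = D₁ / (r − g) = €5,309.5500 / (0.091 − 0.035) = €94,813.39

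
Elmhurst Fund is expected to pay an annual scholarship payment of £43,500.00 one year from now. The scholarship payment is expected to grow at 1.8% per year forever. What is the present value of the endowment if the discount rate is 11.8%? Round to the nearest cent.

Growing perpetuity: P = D₁ / (r − g) = £43,500.0000 / (0.118 − 0.018) = £435,000.00

£435000.00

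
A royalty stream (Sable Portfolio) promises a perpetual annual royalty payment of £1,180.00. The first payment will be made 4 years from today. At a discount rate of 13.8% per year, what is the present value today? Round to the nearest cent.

Value at end of year 3: C / r = £1,180.00 / 0.138 = £8,550.7246
Discount to today: PV = £8,550.7246 / (1 + 0.138)^3 = £8,550.7246 / 1.473760 = £5,801.98

£5801.98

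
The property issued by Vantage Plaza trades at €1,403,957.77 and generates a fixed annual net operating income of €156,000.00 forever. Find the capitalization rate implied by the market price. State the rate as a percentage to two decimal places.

P = C/r ⇒ r = C/P = €156,000.00/€1,403,957.77 = 0.111114

11.11%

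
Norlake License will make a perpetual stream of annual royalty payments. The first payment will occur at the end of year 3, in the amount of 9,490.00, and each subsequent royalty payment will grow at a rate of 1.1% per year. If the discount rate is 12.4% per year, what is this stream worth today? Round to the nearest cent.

66474.51

Value at end of year 2: C₁ / (r − g) = 9,490.00 / (0.124 − 0.011) = 83,982.3009
Discount to today: PV = 83,982.3009 / (1 + 0.124)^2 = 83,982.3009 / 1.263376 = 66,474.51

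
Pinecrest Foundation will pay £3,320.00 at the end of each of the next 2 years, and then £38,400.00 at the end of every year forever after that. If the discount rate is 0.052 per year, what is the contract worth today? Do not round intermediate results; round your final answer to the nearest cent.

PV of 2-year annuity: £3,320.00 × [1 − (1+0.052)^−2] / 0.052 = 6155.79233
Perpetuity value at year 2: £38,400.00 / 0.052 = 738461.53846
PV of perpetuity: 738461.53846 / (1+0.052)^2 = 667262.01266
Total PV = 6155.79233 + 667262.01266 = 673417.80500

£673417.80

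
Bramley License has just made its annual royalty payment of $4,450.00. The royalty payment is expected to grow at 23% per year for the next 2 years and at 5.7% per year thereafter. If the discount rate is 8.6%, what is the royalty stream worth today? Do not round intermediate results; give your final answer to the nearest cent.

$218807.92

D_1 = 5473.50000
D_2 = 6732.40500
Terminal value at year 2: TV = D_2×(1+g_2)/(r−g_2) = 7116.15208/0.029 = 245384.55466
P_0 = D_1/(1+r)^1 + D_2/(1+r)^2 + TV/(1+r)^2
    = 5040.05525 + 5708.34987 + 208059.51068 = 218807.91579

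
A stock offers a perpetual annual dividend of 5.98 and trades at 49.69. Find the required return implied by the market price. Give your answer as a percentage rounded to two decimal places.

P = C/r ⇒ r = C/P = 5.98/49.69 = 0.120346

12.03%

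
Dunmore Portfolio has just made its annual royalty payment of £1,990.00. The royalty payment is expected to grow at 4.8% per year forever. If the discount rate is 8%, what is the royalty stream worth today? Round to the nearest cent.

£65172.50

D₁ = D₀ × (1 + g) = £1,990.00 × 1.048 = £2,085.5200
Growing perpetuity: P = D₁ / (r − g) = £2,085.5200 / (0.08 − 0.048) = £65,172.50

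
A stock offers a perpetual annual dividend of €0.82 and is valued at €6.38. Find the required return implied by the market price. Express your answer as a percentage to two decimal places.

P = C/r ⇒ r = C/P = €0.82/€6.38 = 0.128527

12.85%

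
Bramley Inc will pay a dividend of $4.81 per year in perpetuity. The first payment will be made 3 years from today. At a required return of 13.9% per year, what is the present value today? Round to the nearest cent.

Value at end of year 2: C / r = $4.81 / 0.139 = $34.6043
Discount to today: PV = $34.6043 / (1 + 0.139)^2 = $34.6043 / 1.297321 = $26.67

$26.67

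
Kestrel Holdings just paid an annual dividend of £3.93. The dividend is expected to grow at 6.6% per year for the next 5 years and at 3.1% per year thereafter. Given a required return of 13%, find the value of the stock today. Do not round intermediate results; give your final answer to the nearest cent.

D_1 = 4.18938
D_2 = 4.46588
D_3 = 4.76063
D_4 = 5.07483
D_5 = 5.40977
Terminal value at year 5: TV = D_5×(1+g_2)/(r−g_2) = 5.57747/0.099 = 56.33808
P_0 = D_1/(1+r)^1 + D_2/(1+r)^2 + D_3/(1+r)^3 + D_4/(1+r)^4 + D_5/(1+r)^5 + TV/(1+r)^5
    = 3.70742 + 3.49744 + 3.29935 + 3.11249 + 2.93620 + 30.57805 = 47.13095

£47.13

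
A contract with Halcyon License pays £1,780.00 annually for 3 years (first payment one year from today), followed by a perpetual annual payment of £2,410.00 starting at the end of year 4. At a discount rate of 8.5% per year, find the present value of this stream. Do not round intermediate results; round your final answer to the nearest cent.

£26743.91

PV of 3-year annuity: £1,780.00 × [1 − (1+0.085)^−3] / 0.085 = 4546.15982
Perpetuity value at year 3: £2,410.00 / 0.085 = 28352.94118
PV of perpetuity: 28352.94118 / (1+0.085)^3 = 22197.74726
Total PV = 4546.15982 + 22197.74726 = 26743.90708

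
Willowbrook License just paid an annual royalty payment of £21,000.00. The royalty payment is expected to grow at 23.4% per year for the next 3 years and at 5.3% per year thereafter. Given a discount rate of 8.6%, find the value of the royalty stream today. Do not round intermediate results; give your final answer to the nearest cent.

D_1 = 25914.00000
D_2 = 31977.87600
D_3 = 39460.69898
Terminal value at year 3: TV = D_3×(1+g_2)/(r−g_2) = 41552.11603/0.033 = 1259155.03122
P_0 = D_1/(1+r)^1 + D_2/(1+r)^2 + D_3/(1+r)^3 + TV/(1+r)^3
    = 23861.87845 + 27113.77349 + 30808.83654 + 983081.96611 = 1064866.45460

£1064866.45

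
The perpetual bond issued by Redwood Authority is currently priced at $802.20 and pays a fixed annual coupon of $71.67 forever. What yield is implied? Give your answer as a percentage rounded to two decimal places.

8.93%

P = C/r ⇒ r = C/P = $71.67/$802.20 = 0.089342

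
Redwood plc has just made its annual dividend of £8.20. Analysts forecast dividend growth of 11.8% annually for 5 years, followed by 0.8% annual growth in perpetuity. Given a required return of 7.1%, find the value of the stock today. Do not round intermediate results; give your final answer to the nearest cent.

D_1 = 9.16760
D_2 = 10.24938
D_3 = 11.45880
D_4 = 12.81094
D_5 = 14.32263
Terminal value at year 5: TV = D_5×(1+g_2)/(r−g_2) = 14.43721/0.063 = 229.16213
P_0 = D_1/(1+r)^1 + D_2/(1+r)^2 + D_3/(1+r)^3 + D_4/(1+r)^4 + D_5/(1+r)^5 + TV/(1+r)^5
    = 8.55985 + 8.93549 + 9.32762 + 9.73696 + 10.16425 + 162.62807 = 209.35224

£209.35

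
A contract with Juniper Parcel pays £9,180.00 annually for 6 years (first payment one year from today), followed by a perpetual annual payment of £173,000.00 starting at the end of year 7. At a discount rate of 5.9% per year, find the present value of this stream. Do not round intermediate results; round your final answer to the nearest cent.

PV of 6-year annuity: £9,180.00 × [1 − (1+0.059)^−6] / 0.059 = 45283.21416
Perpetuity value at year 6: £173,000.00 / 0.059 = 2932203.38983
PV of perpetuity: 2932203.38983 / (1+0.059)^6 = 2078826.91382
Total PV = 45283.21416 + 2078826.91382 = 2124110.12798

£2124110.13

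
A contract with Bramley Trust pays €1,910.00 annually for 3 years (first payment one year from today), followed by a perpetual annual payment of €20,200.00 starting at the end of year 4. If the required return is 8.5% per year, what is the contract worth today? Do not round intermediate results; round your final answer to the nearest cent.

€190933.99

PV of 3-year annuity: €1,910.00 × [1 − (1+0.085)^−3] / 0.085 = 4878.18273
Perpetuity value at year 3: €20,200.00 / 0.085 = 237647.05882
PV of perpetuity: 237647.05882 / (1+0.085)^3 = 186055.80692
Total PV = 4878.18273 + 186055.80692 = 190933.98965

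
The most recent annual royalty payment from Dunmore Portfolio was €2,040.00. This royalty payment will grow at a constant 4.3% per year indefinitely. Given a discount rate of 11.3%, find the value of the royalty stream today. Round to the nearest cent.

€30396.00

D₁ = D₀ × (1 + g) = €2,040.00 × 1.043 = €2,127.7200
Growing perpetuity: P = D₁ / (r − g) = €2,127.7200 / (0.113 − 0.043) = €30,396.00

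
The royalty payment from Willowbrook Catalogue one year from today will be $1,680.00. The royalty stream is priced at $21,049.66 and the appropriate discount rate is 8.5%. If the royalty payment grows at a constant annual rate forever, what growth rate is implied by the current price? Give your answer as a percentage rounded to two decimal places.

P = D₁/(r−g) ⇒ g = r − D₁/P = 0.085 − $1,680.00/$21,049.66 = 0.005189

0.52%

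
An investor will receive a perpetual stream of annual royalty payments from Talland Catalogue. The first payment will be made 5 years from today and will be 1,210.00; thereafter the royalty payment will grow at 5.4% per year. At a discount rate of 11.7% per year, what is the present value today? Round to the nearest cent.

12337.64

Value at end of year 4: C₁ / (r − g) = 1,210.00 / (0.117 − 0.054) = 19,206.3492
Discount to today: PV = 19,206.3492 / (1 + 0.117)^4 = 19,206.3492 / 1.556728 = 12,337.64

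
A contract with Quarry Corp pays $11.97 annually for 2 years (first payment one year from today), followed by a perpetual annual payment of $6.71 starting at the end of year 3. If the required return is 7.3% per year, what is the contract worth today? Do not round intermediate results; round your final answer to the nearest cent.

$101.39

PV of 2-year annuity: $11.97 × [1 − (1+0.073)^−2] / 0.073 = 21.55232
Perpetuity value at year 2: $6.71 / 0.073 = 91.91781
PV of perpetuity: 91.91781 / (1+0.073)^2 = 79.83627
Total PV = 21.55232 + 79.83627 = 101.38859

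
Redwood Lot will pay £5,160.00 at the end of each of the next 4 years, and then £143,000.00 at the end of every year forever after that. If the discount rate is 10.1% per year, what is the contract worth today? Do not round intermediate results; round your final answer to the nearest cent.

PV of 4-year annuity: £5,160.00 × [1 − (1+0.101)^−4] / 0.101 = 16321.16151
Perpetuity value at year 4: £143,000.00 / 0.101 = 1415841.58416
PV of perpetuity: 1415841.58416 / (1+0.101)^4 = 963530.32528
Total PV = 16321.16151 + 963530.32528 = 979851.48678

£979851.49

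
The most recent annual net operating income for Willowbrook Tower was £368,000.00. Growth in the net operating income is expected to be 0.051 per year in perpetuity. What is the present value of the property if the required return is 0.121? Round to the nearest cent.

D₁ = D₀ × (1 + g) = £368,000.00 × 1.051 = £386,768.0000
Growing perpetuity: P = D₁ / (r − g) = £386,768.0000 / (0.121 − 0.051) = £5,525,257.14

£5525257.14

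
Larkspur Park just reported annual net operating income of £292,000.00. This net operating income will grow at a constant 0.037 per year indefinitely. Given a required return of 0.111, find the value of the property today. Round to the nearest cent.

£4091945.95

D₁ = D₀ × (1 + g) = £292,000.00 × 1.037 = £302,804.0000
Growing perpetuity: P = D₁ / (r − g) = £302,804.0000 / (0.111 − 0.037) = £4,091,945.95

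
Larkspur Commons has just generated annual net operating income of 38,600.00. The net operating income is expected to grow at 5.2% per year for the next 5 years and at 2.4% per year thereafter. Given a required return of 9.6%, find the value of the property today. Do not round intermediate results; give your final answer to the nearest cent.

618244.09

D_1 = 40607.20000
D_2 = 42718.77440
D_3 = 44940.15067
D_4 = 47277.03850
D_5 = 49735.44451
Terminal value at year 5: TV = D_5×(1+g_2)/(r−g_2) = 50929.09517/0.072 = 707348.54408
P_0 = D_1/(1+r)^1 + D_2/(1+r)^2 + D_3/(1+r)^3 + D_4/(1+r)^4 + D_5/(1+r)^5 + TV/(1+r)^5
    = 37050.36496 + 35562.94155 + 34135.23222 + 32764.83969 + 31449.46291 + 447281.25028 = 618244.09161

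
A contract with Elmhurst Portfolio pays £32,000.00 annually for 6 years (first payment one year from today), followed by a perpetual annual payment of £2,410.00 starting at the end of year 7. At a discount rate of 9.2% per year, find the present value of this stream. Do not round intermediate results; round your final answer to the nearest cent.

£158146.19

PV of 6-year annuity: £32,000.00 × [1 − (1+0.092)^−6] / 0.092 = 142697.43747
Perpetuity value at year 6: £2,410.00 / 0.092 = 26195.65217
PV of perpetuity: 26195.65217 / (1+0.092)^6 = 15448.75141
Total PV = 142697.43747 + 15448.75141 = 158146.18888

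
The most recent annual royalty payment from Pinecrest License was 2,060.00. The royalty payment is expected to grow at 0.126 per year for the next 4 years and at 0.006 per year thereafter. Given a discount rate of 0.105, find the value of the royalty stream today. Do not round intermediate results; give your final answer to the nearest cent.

31209.15

D_1 = 2319.56000
D_2 = 2611.82456
D_3 = 2940.91445
D_4 = 3311.46968
Terminal value at year 4: TV = D_4×(1+g_2)/(r−g_2) = 3331.33849/0.099 = 33649.88378
P_0 = D_1/(1+r)^1 + D_2/(1+r)^2 + D_3/(1+r)^3 + D_4/(1+r)^4 + TV/(1+r)^4
    = 2099.14932 + 2139.04266 + 2179.69415 + 2221.11820 + 22570.15058 = 31209.15490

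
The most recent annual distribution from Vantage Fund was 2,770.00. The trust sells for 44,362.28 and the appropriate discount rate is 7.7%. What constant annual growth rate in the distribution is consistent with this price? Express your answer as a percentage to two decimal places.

1.37%

P = D₀(1+g)/(r−g) ⇒ P(r−g) = D₀(1+g) ⇒ g(P+D₀) = P·r − D₀
g = (P·r − D₀)/(P + D₀) = (44,362.28×0.077 − 2,770.00) / (44,362.28 + 2,770.00) = 0.013704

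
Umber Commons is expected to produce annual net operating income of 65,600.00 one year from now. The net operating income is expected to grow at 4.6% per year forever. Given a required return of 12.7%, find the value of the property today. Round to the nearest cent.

Growing perpetuity: P = D₁ / (r − g) = 65,600.0000 / (0.127 − 0.046) = 809,876.54

809876.54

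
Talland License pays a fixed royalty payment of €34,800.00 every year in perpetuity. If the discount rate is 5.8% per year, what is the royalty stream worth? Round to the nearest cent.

Level perpetuity: PV = C / r = €34,800.00 / 0.058 = €600,000.00

€600000.00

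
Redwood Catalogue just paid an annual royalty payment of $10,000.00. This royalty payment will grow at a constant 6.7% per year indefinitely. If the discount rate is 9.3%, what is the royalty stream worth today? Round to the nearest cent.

$410384.62

D₁ = D₀ × (1 + g) = $10,000.00 × 1.067 = $10,670.0000
Growing perpetuity: P = D₁ / (r − g) = $10,670.0000 / (0.093 − 0.067) = $410,384.62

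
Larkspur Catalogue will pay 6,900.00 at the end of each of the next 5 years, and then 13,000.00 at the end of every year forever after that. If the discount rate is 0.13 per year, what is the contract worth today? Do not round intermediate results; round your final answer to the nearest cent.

PV of 5-year annuity: 6,900.00 × [1 − (1+0.13)^−5] / 0.13 = 24268.89570
Perpetuity value at year 5: 13,000.00 / 0.13 = 100000.00000
PV of perpetuity: 100000.00000 / (1+0.13)^5 = 54275.99360
Total PV = 24268.89570 + 54275.99360 = 78544.88930

78544.89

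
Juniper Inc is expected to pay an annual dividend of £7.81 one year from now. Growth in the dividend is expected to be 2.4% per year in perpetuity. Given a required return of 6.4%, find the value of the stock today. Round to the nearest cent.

£195.25

Growing perpetuity: P = D₁ / (r − g) = £7.8100 / (0.064 − 0.024) = £195.25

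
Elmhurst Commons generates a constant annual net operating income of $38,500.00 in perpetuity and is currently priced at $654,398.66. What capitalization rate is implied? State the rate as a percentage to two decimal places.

5.88%

P = C/r ⇒ r = C/P = $38,500.00/$654,398.66 = 0.058833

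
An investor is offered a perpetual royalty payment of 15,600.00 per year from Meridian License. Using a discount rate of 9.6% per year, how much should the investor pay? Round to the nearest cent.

Level perpetuity: PV = C / r = 15,600.00 / 0.096 = 162,500.00

162500.00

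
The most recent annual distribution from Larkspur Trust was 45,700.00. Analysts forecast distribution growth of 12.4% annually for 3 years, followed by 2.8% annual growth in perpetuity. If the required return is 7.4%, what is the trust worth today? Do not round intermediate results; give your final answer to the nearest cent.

D_1 = 51366.80000
D_2 = 57736.28320
D_3 = 64895.58232
Terminal value at year 3: TV = D_3×(1+g_2)/(r−g_2) = 66712.65862/0.046 = 1450275.18743
P_0 = D_1/(1+r)^1 + D_2/(1+r)^2 + D_3/(1+r)^3 + TV/(1+r)^3
    = 47827.56052 + 50054.16948 + 52384.43808 + 1170678.31192 = 1320944.48001

1320944.48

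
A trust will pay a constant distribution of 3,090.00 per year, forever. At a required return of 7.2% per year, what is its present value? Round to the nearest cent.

Level perpetuity: PV = C / r = 3,090.00 / 0.072 = 42,916.67

42916.67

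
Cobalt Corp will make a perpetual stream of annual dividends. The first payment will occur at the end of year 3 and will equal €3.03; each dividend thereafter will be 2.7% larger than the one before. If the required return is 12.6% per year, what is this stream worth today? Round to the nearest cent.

Value at end of year 2: C₁ / (r − g) = €3.03 / (0.126 − 0.027) = €30.6061
Discount to today: PV = €30.6061 / (1 + 0.126)^2 = €30.6061 / 1.267876 = €24.14

€24.14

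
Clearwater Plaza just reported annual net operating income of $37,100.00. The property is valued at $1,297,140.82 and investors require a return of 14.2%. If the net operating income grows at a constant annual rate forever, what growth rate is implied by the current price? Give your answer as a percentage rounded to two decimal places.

P = D₀(1+g)/(r−g) ⇒ P(r−g) = D₀(1+g) ⇒ g(P+D₀) = P·r − D₀
g = (P·r − D₀)/(P + D₀) = ($1,297,140.82×0.142 − $37,100.00) / ($1,297,140.82 + $37,100.00) = 0.110245

11.02%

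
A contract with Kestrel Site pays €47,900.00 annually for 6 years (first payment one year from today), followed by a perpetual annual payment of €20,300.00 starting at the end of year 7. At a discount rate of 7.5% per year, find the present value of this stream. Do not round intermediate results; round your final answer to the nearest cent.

PV of 6-year annuity: €47,900.00 × [1 − (1+0.075)^−6] / 0.075 = 224835.24354
Perpetuity value at year 6: €20,300.00 / 0.075 = 270666.66667
PV of perpetuity: 270666.66667 / (1+0.075)^6 = 175381.58433
Total PV = 224835.24354 + 175381.58433 = 400216.82787

€400216.83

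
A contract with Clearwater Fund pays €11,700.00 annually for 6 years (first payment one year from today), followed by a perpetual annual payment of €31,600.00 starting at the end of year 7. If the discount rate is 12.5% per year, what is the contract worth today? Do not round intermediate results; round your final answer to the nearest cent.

PV of 6-year annuity: €11,700.00 × [1 − (1+0.125)^−6] / 0.125 = 47429.91075
Perpetuity value at year 6: €31,600.00 / 0.125 = 252800.00000
PV of perpetuity: 252800.00000 / (1+0.125)^6 = 124698.70258
Total PV = 47429.91075 + 124698.70258 = 172128.61334

€172128.61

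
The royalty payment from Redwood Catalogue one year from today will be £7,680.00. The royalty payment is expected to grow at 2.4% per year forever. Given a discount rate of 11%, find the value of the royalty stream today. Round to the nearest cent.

£89302.33

Growing perpetuity: P = D₁ / (r − g) = £7,680.0000 / (0.11 − 0.024) = £89,302.33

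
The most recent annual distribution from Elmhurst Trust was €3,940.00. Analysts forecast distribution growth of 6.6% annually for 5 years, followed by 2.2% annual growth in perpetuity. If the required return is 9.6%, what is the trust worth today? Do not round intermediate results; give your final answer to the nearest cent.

D_1 = 4200.04000
D_2 = 4477.24264
D_3 = 4772.74065
D_4 = 5087.74154
D_5 = 5423.53248
Terminal value at year 5: TV = D_5×(1+g_2)/(r−g_2) = 5542.85019/0.074 = 74903.38099
P_0 = D_1/(1+r)^1 + D_2/(1+r)^2 + D_3/(1+r)^3 + D_4/(1+r)^4 + D_5/(1+r)^5 + TV/(1+r)^5
    = 3832.15328 + 3727.25858 + 3625.23508 + 3526.00419 + 3429.48948 + 47364.03034 = 65504.17094

€65504.17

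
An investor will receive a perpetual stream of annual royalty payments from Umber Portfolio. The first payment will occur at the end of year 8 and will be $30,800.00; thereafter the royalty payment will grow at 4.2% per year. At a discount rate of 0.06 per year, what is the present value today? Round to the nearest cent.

$1137986.62

Value at end of year 7: C₁ / (r − g) = $30,800.00 / (0.06 − 0.042) = $1,711,111.1111
Discount to today: PV = $1,711,111.1111 / (1 + 0.06)^7 = $1,711,111.1111 / 1.503630 = $1,137,986.62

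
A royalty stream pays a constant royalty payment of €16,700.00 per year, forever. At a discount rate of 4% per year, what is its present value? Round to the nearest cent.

€417500.00

Level perpetuity: PV = C / r = €16,700.00 / 0.04 = €417,500.00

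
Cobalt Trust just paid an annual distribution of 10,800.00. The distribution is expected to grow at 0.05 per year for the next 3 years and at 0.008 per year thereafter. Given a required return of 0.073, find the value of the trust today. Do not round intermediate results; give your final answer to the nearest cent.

187972.91

D_1 = 11340.00000
D_2 = 11907.00000
D_3 = 12502.35000
Terminal value at year 3: TV = D_3×(1+g_2)/(r−g_2) = 12602.36880/0.065 = 193882.59692
P_0 = D_1/(1+r)^1 + D_2/(1+r)^2 + D_3/(1+r)^3 + TV/(1+r)^3
    = 10568.49953 + 10341.96133 + 10120.27903 + 156942.17328 = 187972.91318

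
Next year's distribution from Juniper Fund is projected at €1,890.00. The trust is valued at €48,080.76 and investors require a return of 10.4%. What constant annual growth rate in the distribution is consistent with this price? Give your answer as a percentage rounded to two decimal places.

6.47%

P = D₁/(r−g) ⇒ g = r − D₁/P = 0.104 − €1,890.00/€48,080.76 = 0.064691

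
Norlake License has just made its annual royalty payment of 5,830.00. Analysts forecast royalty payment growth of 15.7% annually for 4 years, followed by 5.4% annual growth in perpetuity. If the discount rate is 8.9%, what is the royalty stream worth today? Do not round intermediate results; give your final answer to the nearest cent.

D_1 = 6745.31000
D_2 = 7804.32367
D_3 = 9029.60249
D_4 = 10447.25008
Terminal value at year 4: TV = D_4×(1+g_2)/(r−g_2) = 11011.40158/0.035 = 314611.47373
P_0 = D_1/(1+r)^1 + D_2/(1+r)^2 + D_3/(1+r)^3 + D_4/(1+r)^4 + TV/(1+r)^4
    = 6194.04040 + 6580.81244 + 6991.73553 + 7428.31773 + 223698.48254 = 250893.38865

250893.39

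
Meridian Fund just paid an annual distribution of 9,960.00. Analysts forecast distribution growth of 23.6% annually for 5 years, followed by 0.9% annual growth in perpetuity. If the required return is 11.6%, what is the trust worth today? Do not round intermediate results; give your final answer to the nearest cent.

224870.11

D_1 = 12310.56000
D_2 = 15215.85216
D_3 = 18806.79327
D_4 = 23245.19648
D_5 = 28731.06285
Terminal value at year 5: TV = D_5×(1+g_2)/(r−g_2) = 28989.64242/0.107 = 270931.23754
P_0 = D_1/(1+r)^1 + D_2/(1+r)^2 + D_3/(1+r)^3 + D_4/(1+r)^4 + D_5/(1+r)^5 + TV/(1+r)^5
    = 11030.96774 + 12217.09331 + 13530.75925 + 14985.67960 + 16597.04300 + 156508.56437 = 224870.10727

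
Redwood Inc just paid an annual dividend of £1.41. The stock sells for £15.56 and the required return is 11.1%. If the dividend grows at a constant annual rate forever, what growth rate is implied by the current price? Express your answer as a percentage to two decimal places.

P = D₀(1+g)/(r−g) ⇒ P(r−g) = D₀(1+g) ⇒ g(P+D₀) = P·r − D₀
g = (P·r − D₀)/(P + D₀) = (£15.56×0.111 − £1.41) / (£15.56 + £1.41) = 0.018689

1.87%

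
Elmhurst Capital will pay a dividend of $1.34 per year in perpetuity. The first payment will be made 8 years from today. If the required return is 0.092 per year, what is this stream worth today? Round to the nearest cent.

$7.87

Value at end of year 7: C / r = $1.34 / 0.092 = $14.5652
Discount to today: PV = $14.5652 / (1 + 0.092)^7 = $14.5652 / 1.851648 = $7.87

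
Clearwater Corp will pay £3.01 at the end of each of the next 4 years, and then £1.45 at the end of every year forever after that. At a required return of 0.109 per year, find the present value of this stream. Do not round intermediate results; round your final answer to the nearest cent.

£18.15

PV of 4-year annuity: £3.01 × [1 − (1+0.109)^−4] / 0.109 = 9.35833
Perpetuity value at year 4: £1.45 / 0.109 = 13.30275
PV of perpetuity: 13.30275 / (1+0.109)^4 = 8.79458
Total PV = 9.35833 + 8.79458 = 18.15292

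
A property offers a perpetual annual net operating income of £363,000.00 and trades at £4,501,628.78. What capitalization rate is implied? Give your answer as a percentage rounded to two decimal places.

8.06%

P = C/r ⇒ r = C/P = £363,000.00/£4,501,628.78 = 0.080637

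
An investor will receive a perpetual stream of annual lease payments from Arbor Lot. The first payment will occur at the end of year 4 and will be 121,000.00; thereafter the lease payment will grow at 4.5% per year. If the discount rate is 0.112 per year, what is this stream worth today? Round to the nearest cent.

1313397.56

Value at end of year 3: C₁ / (r − g) = 121,000.00 / (0.112 − 0.045) = 1,805,970.1493
Discount to today: PV = 1,805,970.1493 / (1 + 0.112)^3 = 1,805,970.1493 / 1.375037 = 1,313,397.56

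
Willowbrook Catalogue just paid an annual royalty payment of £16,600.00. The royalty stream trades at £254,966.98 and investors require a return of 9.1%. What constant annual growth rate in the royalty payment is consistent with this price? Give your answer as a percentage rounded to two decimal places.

2.43%

P = D₀(1+g)/(r−g) ⇒ P(r−g) = D₀(1+g) ⇒ g(P+D₀) = P·r − D₀
g = (P·r − D₀)/(P + D₀) = (£254,966.98×0.091 − £16,600.00) / (£254,966.98 + £16,600.00) = 0.024311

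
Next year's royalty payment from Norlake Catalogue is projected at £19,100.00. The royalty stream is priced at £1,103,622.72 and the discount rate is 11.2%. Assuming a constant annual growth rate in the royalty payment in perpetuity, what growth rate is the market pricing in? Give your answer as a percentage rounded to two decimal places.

P = D₁/(r−g) ⇒ g = r − D₁/P = 0.112 − £19,100.00/£1,103,622.72 = 0.094693

9.47%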